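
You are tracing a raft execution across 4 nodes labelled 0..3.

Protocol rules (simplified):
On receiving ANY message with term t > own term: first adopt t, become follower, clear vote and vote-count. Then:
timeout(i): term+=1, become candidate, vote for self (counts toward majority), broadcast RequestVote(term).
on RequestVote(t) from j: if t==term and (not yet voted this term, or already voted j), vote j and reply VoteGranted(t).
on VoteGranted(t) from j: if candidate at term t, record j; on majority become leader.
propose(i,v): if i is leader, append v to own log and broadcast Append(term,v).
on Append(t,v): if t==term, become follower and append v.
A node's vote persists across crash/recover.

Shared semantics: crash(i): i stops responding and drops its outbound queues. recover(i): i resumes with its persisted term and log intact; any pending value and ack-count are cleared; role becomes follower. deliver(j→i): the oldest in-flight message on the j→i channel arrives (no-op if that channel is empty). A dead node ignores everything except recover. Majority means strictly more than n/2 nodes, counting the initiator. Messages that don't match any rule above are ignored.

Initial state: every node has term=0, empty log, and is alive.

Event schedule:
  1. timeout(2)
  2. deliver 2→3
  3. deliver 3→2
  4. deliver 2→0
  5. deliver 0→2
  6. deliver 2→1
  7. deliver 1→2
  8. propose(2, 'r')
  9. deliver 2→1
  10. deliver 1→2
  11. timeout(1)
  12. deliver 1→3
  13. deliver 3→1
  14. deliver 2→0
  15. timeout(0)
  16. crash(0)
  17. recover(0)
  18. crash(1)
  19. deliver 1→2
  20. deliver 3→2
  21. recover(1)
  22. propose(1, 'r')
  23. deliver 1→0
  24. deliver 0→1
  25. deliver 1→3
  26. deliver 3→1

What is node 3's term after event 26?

2

[1] timeout(2) → N2(cand t1 [-])
[2] deliver 2→3 → N3(foll t1 [-])
[3] deliver 3→2 → ∅
[4] deliver 2→0 → N0(foll t1 [-])
[5] deliver 0→2 → N2(lead t1 [-])
[6] deliver 2→1 → N1(foll t1 [-])
[7] deliver 1→2 → ∅
[8] propose(2,'r') → N2(lead t1 [r])
[9] deliver 2→1 → N1(foll t1 [r])
[10] deliver 1→2 → ∅
[11] timeout(1) → N1(cand t2 [r])
[12] deliver 1→3 → N3(foll t2 [-])
[13] deliver 3→1 → ∅
[14] deliver 2→0 → N0(foll t1 [r])
[15] timeout(0) → N0(cand t2 [r])
[16] crash(0) → N0(✗cand t2 [r])
[17] recover(0) → N0(foll t2 [r])
[18] crash(1) → N1(✗cand t2 [r])
[19] deliver 1→2 → ∅
[20] deliver 3→2 → ∅
[21] recover(1) → N1(foll t2 [r])
[22] propose(1,'r') → ∅
[23] deliver 1→0 → ∅
[24] deliver 0→1 → ∅
[25] deliver 1→3 → ∅
[26] deliver 3→1 → ∅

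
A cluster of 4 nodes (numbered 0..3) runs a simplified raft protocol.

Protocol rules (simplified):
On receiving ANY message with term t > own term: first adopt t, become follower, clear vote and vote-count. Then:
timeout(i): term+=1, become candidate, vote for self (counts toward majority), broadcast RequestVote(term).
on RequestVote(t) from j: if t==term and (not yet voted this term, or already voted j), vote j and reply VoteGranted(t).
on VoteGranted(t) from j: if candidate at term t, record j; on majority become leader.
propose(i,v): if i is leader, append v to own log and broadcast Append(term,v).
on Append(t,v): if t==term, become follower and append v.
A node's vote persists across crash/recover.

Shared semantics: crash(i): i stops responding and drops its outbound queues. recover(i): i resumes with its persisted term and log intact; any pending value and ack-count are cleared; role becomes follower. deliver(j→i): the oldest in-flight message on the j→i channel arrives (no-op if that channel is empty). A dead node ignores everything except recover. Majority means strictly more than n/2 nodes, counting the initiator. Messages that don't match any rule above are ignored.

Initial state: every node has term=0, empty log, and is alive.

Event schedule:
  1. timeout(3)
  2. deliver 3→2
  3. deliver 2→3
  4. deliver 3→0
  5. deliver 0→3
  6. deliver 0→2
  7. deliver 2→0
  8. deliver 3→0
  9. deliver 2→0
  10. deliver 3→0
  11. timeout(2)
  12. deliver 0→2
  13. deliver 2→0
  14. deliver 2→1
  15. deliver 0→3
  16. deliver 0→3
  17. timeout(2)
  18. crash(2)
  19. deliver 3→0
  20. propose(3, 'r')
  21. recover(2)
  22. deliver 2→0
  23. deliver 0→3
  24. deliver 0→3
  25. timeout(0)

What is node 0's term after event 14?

2

e1 timeout(3): 3[cand,t=1,-]
e2 deliver 3→2: 2[foll,t=1,-]
e3 deliver 2→3: ·
e4 deliver 3→0: 0[foll,t=1,-]
e5 deliver 0→3: 3[lead,t=1,-]
e6 deliver 0→2: ·
e7 deliver 2→0: ·
e8 deliver 3→0: ·
e9 deliver 2→0: ·
e10 deliver 3→0: ·
e11 timeout(2): 2[cand,t=2,-]
e12 deliver 0→2: ·
e13 deliver 2→0: 0[foll,t=2,-]
e14 deliver 2→1: 1[foll,t=2,-]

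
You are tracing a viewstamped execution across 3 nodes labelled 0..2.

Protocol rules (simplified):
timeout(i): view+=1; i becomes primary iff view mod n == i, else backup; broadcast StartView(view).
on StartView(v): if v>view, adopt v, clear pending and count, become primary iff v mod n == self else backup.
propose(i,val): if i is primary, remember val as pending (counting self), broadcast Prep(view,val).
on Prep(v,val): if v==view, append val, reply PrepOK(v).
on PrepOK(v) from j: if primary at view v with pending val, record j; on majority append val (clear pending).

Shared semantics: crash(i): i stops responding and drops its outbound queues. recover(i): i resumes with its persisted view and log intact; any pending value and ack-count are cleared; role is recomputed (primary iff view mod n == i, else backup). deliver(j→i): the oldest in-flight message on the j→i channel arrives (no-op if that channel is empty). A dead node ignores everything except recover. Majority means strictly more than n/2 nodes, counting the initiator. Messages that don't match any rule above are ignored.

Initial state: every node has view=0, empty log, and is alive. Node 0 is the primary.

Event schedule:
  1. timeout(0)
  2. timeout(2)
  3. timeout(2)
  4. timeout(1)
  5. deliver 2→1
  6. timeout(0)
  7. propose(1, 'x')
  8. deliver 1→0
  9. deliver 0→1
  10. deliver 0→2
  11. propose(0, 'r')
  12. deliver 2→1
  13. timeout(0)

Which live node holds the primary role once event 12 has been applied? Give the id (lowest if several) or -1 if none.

2

e1 timeout(0): 0[back,v=1,-]
e2 timeout(2): 2[back,v=1,-]
e3 timeout(2): 2[prim,v=2,-]
e4 timeout(1): 1[prim,v=1,-]
e5 deliver 2→1: ·
e6 timeout(0): 0[back,v=2,-]
e7 propose(1,'x'): ·
e8 deliver 1→0: ·
e9 deliver 0→1: ·
e10 deliver 0→2: ·
e11 propose(0,'r'): ·
e12 deliver 2→1: 1[back,v=2,-]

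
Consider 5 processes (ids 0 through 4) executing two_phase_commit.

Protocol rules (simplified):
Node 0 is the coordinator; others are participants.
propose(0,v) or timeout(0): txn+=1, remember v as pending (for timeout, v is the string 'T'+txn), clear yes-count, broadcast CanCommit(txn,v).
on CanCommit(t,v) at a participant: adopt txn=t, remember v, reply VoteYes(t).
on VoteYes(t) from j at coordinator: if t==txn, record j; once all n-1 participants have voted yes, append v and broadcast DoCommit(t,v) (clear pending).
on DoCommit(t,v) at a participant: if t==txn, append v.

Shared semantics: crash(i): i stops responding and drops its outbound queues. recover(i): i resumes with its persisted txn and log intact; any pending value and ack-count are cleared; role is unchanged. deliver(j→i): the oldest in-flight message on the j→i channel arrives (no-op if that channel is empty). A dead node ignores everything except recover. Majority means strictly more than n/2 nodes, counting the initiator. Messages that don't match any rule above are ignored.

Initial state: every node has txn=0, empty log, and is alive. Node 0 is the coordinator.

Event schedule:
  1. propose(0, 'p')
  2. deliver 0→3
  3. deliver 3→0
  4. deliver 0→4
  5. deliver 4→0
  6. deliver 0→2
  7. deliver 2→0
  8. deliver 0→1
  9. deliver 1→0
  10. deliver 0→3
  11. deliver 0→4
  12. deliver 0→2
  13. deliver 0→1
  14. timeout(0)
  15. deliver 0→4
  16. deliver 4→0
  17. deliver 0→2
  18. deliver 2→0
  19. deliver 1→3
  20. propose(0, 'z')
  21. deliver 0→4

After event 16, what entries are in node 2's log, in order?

p

step 1 propose(0,'p'): 0={coor,t=1,log=-}
step 2 deliver 0→3: 3={part,t=1,log=-}
step 3 deliver 3→0: —
step 4 deliver 0→4: 4={part,t=1,log=-}
step 5 deliver 4→0: —
step 6 deliver 0→2: 2={part,t=1,log=-}
step 7 deliver 2→0: —
step 8 deliver 0→1: 1={part,t=1,log=-}
step 9 deliver 1→0: 0={coor,t=1,log=p}
step 10 deliver 0→3: 3={part,t=1,log=p}
step 11 deliver 0→4: 4={part,t=1,log=p}
step 12 deliver 0→2: 2={part,t=1,log=p}
step 13 deliver 0→1: 1={part,t=1,log=p}
step 14 timeout(0): 0={coor,t=2,log=p}
step 15 deliver 0→4: 4={part,t=2,log=p}
step 16 deliver 4→0: —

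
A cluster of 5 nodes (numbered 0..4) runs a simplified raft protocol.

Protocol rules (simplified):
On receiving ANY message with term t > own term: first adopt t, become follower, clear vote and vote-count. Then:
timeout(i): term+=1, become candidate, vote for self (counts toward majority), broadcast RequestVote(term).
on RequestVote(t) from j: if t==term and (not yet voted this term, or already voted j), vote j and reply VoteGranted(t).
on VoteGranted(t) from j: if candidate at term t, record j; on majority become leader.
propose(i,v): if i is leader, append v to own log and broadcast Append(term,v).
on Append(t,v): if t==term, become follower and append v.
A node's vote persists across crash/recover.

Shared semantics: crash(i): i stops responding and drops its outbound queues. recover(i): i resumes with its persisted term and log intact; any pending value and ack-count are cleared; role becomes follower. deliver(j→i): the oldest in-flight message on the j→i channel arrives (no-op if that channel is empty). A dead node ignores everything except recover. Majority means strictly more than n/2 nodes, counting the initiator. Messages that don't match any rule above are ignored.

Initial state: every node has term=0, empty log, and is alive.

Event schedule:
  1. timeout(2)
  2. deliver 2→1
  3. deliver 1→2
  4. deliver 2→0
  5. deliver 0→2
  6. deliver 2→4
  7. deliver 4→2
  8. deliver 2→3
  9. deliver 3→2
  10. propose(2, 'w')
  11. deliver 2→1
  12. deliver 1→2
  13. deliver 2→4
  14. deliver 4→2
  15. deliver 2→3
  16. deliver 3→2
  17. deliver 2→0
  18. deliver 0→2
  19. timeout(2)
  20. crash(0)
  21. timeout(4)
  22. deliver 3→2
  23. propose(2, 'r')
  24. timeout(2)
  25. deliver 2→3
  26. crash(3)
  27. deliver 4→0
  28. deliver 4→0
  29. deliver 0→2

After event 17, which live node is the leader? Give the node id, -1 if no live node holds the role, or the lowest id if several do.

2

1. timeout(2):  <2:cand t1 ->
2. deliver 2→1:  <1:foll t1 ->
3. deliver 1→2:  nop
4. deliver 2→0:  <0:foll t1 ->
5. deliver 0→2:  <2:lead t1 ->
6. deliver 2→4:  <4:foll t1 ->
7. deliver 4→2:  nop
8. deliver 2→3:  <3:foll t1 ->
9. deliver 3→2:  nop
10. propose(2,'w'):  <2:lead t1 w>
11. deliver 2→1:  <1:foll t1 w>
12. deliver 1→2:  nop
13. deliver 2→4:  <4:foll t1 w>
14. deliver 4→2:  nop
15. deliver 2→3:  <3:foll t1 w>
16. deliver 3→2:  nop
17. deliver 2→0:  <0:foll t1 w>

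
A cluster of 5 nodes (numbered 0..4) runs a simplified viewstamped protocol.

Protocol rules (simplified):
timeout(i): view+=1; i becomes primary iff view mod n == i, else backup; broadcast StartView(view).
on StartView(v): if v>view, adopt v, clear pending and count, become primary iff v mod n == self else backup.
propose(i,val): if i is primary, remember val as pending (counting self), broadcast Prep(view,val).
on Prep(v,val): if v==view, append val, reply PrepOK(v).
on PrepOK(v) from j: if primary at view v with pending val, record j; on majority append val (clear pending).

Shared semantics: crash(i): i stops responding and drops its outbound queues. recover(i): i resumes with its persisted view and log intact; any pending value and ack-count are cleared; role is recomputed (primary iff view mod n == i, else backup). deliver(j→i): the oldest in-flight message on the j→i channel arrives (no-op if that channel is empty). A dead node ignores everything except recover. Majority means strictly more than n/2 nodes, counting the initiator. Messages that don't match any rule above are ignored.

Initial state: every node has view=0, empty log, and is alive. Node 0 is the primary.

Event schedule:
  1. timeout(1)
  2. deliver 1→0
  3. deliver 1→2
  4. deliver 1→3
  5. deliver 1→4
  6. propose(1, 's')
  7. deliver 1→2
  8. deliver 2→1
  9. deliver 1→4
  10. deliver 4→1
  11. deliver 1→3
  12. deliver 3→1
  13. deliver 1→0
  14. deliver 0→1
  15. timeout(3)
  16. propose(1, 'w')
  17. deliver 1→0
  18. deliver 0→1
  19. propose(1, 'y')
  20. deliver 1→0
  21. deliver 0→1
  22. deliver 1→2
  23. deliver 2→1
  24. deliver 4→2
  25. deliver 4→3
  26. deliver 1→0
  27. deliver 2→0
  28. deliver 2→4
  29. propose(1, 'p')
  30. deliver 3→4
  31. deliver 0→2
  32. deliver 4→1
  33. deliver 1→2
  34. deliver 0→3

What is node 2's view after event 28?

1

after 1 — timeout(1): n1:prim/v1/[-]
after 2 — deliver 1→0: n0:back/v1/[-]
after 3 — deliver 1→2: n2:back/v1/[-]
after 4 — deliver 1→3: n3:back/v1/[-]
after 5 — deliver 1→4: n4:back/v1/[-]
after 6 — propose(1,'s'): ·
after 7 — deliver 1→2: n2:back/v1/[s]
after 8 — deliver 2→1: ·
after 9 — deliver 1→4: n4:back/v1/[s]
after 10 — deliver 4→1: n1:prim/v1/[s]
after 11 — deliver 1→3: n3:back/v1/[s]
after 12 — deliver 3→1: ·
after 13 — deliver 1→0: n0:back/v1/[s]
after 14 — deliver 0→1: ·
after 15 — timeout(3): n3:back/v2/[s]
after 16 — propose(1,'w'): ·
after 17 — deliver 1→0: n0:back/v1/[s,w]
after 18 — deliver 0→1: ·
after 19 — propose(1,'y'): ·
after 20 — deliver 1→0: n0:back/v1/[s,w,y]
after 21 — deliver 0→1: ·
after 22 — deliver 1→2: n2:back/v1/[s,w]
after 23 — deliver 2→1: n1:prim/v1/[s,y]
after 24 — deliver 4→2: ·
after 25 — deliver 4→3: ·
after 26 — deliver 1→0: ·
after 27 — deliver 2→0: ·
after 28 — deliver 2→4: ·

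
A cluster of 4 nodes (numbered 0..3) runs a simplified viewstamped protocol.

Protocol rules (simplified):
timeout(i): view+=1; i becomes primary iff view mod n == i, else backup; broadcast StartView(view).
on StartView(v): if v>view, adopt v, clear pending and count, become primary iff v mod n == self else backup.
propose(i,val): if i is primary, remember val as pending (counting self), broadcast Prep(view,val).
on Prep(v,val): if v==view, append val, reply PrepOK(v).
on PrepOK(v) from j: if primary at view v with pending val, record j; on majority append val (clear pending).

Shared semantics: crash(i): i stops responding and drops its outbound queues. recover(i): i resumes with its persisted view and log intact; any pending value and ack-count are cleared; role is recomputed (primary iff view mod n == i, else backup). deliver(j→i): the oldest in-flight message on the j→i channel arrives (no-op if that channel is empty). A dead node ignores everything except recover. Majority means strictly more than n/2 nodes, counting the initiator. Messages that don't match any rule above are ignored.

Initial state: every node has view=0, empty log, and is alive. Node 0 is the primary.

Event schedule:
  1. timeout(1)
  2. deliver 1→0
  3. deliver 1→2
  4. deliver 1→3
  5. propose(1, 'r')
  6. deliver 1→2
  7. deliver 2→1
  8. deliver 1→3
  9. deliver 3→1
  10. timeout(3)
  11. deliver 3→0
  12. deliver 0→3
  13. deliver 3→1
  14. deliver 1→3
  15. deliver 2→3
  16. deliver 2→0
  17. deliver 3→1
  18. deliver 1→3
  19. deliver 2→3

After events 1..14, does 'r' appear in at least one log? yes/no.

yes

1. timeout(1):  <1:prim v1 ->
2. deliver 1→0:  <0:back v1 ->
3. deliver 1→2:  <2:back v1 ->
4. deliver 1→3:  <3:back v1 ->
5. propose(1,'r'):  nop
6. deliver 1→2:  <2:back v1 r>
7. deliver 2→1:  nop
8. deliver 1→3:  <3:back v1 r>
9. deliver 3→1:  <1:prim v1 r>
10. timeout(3):  <3:back v2 r>
11. deliver 3→0:  <0:back v2 ->
12. deliver 0→3:  nop
13. deliver 3→1:  <1:back v2 r>
14. deliver 1→3:  nop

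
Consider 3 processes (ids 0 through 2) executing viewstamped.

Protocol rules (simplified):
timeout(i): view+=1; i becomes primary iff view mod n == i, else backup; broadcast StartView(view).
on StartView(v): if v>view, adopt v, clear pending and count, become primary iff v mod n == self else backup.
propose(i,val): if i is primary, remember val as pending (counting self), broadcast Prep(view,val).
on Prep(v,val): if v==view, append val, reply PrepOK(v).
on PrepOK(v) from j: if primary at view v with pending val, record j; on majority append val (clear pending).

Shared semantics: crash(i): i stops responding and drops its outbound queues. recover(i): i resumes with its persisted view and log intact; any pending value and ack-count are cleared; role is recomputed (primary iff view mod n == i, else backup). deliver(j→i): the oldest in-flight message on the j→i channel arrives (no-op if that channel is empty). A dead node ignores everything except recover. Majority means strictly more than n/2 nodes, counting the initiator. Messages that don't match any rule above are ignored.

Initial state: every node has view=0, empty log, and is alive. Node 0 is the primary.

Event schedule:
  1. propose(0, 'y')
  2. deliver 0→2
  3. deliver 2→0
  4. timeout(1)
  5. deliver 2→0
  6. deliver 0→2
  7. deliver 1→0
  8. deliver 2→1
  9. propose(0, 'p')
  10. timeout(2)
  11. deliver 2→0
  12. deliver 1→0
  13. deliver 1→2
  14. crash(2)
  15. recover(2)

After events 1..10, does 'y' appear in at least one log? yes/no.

yes

1. propose(0,'y'):  nop
2. deliver 0→2:  <2:back v0 y>
3. deliver 2→0:  <0:prim v0 y>
4. timeout(1):  <1:prim v1 ->
5. deliver 2→0:  nop
6. deliver 0→2:  nop
7. deliver 1→0:  <0:back v1 y>
8. deliver 2→1:  nop
9. propose(0,'p'):  nop
10. timeout(2):  <2:back v1 y>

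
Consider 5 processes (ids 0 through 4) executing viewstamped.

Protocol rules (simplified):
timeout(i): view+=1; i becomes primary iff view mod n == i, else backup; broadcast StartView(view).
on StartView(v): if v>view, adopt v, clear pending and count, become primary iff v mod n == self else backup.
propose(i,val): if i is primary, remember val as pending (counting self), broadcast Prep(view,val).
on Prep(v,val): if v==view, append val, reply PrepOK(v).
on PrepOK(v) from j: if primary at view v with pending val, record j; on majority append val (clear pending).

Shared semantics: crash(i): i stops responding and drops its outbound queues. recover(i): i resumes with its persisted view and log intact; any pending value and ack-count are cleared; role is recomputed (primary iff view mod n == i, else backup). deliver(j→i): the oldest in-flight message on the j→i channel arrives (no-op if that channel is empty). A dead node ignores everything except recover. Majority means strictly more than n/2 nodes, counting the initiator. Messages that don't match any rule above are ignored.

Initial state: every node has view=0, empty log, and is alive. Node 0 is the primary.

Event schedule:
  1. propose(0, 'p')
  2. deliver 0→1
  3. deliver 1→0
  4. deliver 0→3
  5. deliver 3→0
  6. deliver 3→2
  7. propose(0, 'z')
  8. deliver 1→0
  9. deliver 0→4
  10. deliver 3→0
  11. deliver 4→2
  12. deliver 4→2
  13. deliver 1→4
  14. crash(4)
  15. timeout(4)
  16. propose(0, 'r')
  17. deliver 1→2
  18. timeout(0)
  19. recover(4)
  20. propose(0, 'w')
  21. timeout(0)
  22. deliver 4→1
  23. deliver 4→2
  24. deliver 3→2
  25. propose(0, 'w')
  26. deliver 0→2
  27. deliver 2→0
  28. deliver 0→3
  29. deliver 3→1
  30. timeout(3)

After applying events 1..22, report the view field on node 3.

1. propose(0,'p'):  nop
2. deliver 0→1:  <1:back v0 p>
3. deliver 1→0:  nop
4. deliver 0→3:  <3:back v0 p>
5. deliver 3→0:  <0:prim v0 p>
6. deliver 3→2:  nop
7. propose(0,'z'):  nop
8. deliver 1→0:  nop
9. deliver 0→4:  <4:back v0 p>
10. deliver 3→0:  nop
11. deliver 4→2:  nop
12. deliver 4→2:  nop
13. deliver 1→4:  nop
14. crash(4):  <4:✗back v0 p>
15. timeout(4):  nop
16. propose(0,'r'):  nop
17. deliver 1→2:  nop
18. timeout(0):  <0:back v1 p>
19. recover(4):  <4:back v0 p>
20. propose(0,'w'):  nop
21. timeout(0):  <0:back v2 p>
22. deliver 4→1:  nop

0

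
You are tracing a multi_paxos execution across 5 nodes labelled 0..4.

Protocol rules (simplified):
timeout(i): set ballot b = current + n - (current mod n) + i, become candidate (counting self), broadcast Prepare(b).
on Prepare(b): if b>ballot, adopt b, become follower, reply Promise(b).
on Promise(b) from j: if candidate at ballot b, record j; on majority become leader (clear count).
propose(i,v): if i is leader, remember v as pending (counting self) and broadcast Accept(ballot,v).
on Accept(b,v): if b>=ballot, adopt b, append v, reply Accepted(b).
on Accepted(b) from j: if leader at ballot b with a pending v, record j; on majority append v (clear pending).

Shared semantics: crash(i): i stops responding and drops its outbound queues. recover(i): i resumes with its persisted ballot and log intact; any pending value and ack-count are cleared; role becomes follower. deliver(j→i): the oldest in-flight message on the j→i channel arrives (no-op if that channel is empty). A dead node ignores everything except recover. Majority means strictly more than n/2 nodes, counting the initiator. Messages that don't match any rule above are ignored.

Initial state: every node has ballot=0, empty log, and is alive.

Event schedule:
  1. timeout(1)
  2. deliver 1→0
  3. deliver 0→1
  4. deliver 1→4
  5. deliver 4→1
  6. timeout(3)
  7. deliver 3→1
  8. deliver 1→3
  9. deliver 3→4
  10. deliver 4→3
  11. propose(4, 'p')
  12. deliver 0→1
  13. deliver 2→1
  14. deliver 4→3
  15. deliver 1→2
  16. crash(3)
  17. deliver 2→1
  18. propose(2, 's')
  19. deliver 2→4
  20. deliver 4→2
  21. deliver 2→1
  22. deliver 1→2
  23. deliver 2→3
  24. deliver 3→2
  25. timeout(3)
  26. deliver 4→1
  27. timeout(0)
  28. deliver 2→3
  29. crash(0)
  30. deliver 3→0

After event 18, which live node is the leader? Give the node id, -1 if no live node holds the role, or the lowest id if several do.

-1

[1] timeout(1) → N1(cand b6 [-])
[2] deliver 1→0 → N0(foll b6 [-])
[3] deliver 0→1 → ∅
[4] deliver 1→4 → N4(foll b6 [-])
[5] deliver 4→1 → N1(lead b6 [-])
[6] timeout(3) → N3(cand b8 [-])
[7] deliver 3→1 → N1(foll b8 [-])
[8] deliver 1→3 → ∅
[9] deliver 3→4 → N4(foll b8 [-])
[10] deliver 4→3 → ∅
[11] propose(4,'p') → ∅
[12] deliver 0→1 → ∅
[13] deliver 2→1 → ∅
[14] deliver 4→3 → ∅
[15] deliver 1→2 → N2(foll b6 [-])
[16] crash(3) → N3(✗cand b8 [-])
[17] deliver 2→1 → ∅
[18] propose(2,'s') → ∅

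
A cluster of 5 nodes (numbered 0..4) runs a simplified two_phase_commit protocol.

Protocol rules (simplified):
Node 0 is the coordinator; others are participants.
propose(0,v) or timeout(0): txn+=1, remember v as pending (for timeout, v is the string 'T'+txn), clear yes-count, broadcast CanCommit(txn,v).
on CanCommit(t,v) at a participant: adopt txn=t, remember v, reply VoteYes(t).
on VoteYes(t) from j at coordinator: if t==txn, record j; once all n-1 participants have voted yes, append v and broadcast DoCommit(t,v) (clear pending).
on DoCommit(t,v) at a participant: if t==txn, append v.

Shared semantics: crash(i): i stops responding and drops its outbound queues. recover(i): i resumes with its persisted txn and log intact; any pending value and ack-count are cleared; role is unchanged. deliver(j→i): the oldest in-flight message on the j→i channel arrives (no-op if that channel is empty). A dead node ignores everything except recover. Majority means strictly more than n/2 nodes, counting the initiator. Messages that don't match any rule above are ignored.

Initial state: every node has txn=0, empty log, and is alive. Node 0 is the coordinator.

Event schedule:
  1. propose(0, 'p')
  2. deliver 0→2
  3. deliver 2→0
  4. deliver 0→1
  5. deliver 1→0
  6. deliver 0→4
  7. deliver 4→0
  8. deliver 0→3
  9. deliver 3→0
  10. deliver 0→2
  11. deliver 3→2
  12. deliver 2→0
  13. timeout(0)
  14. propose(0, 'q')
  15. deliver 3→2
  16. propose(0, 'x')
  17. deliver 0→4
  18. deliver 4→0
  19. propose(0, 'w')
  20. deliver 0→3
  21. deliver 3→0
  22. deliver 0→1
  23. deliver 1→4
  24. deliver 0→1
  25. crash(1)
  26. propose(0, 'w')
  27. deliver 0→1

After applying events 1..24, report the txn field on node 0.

[1] propose(0,'p') → N0(coor t1 [-])
[2] deliver 0→2 → N2(part t1 [-])
[3] deliver 2→0 → ∅
[4] deliver 0→1 → N1(part t1 [-])
[5] deliver 1→0 → ∅
[6] deliver 0→4 → N4(part t1 [-])
[7] deliver 4→0 → ∅
[8] deliver 0→3 → N3(part t1 [-])
[9] deliver 3→0 → N0(coor t1 [p])
[10] deliver 0→2 → N2(part t1 [p])
[11] deliver 3→2 → ∅
[12] deliver 2→0 → ∅
[13] timeout(0) → N0(coor t2 [p])
[14] propose(0,'q') → N0(coor t3 [p])
[15] deliver 3→2 → ∅
[16] propose(0,'x') → N0(coor t4 [p])
[17] deliver 0→4 → N4(part t1 [p])
[18] deliver 4→0 → ∅
[19] propose(0,'w') → N0(coor t5 [p])
[20] deliver 0→3 → N3(part t1 [p])
[21] deliver 3→0 → ∅
[22] deliver 0→1 → N1(part t1 [p])
[23] deliver 1→4 → ∅
[24] deliver 0→1 → N1(part t2 [p])

5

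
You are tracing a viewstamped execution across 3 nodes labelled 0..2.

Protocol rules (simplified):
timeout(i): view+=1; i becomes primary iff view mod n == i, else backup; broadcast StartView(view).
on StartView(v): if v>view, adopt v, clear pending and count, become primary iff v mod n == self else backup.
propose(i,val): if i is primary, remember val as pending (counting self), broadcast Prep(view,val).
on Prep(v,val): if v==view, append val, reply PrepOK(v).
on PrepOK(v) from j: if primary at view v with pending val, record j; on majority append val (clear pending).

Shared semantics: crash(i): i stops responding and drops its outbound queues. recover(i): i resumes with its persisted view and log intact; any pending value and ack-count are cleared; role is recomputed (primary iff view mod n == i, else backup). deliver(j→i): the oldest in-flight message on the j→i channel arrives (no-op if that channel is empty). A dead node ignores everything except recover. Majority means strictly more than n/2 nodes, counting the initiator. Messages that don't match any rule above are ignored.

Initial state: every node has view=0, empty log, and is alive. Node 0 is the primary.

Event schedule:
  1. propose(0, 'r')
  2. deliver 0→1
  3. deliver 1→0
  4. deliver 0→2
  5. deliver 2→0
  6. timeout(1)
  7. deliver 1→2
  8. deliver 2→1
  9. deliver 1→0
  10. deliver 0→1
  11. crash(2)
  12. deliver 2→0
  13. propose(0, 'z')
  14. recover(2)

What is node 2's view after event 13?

1

e1 propose(0,'r'): ·
e2 deliver 0→1: 1[back,v=0,r]
e3 deliver 1→0: 0[prim,v=0,r]
e4 deliver 0→2: 2[back,v=0,r]
e5 deliver 2→0: ·
e6 timeout(1): 1[prim,v=1,r]
e7 deliver 1→2: 2[back,v=1,r]
e8 deliver 2→1: ·
e9 deliver 1→0: 0[back,v=1,r]
e10 deliver 0→1: ·
e11 crash(2): 2[✗back,v=1,r]
e12 deliver 2→0: ·
e13 propose(0,'z'): ·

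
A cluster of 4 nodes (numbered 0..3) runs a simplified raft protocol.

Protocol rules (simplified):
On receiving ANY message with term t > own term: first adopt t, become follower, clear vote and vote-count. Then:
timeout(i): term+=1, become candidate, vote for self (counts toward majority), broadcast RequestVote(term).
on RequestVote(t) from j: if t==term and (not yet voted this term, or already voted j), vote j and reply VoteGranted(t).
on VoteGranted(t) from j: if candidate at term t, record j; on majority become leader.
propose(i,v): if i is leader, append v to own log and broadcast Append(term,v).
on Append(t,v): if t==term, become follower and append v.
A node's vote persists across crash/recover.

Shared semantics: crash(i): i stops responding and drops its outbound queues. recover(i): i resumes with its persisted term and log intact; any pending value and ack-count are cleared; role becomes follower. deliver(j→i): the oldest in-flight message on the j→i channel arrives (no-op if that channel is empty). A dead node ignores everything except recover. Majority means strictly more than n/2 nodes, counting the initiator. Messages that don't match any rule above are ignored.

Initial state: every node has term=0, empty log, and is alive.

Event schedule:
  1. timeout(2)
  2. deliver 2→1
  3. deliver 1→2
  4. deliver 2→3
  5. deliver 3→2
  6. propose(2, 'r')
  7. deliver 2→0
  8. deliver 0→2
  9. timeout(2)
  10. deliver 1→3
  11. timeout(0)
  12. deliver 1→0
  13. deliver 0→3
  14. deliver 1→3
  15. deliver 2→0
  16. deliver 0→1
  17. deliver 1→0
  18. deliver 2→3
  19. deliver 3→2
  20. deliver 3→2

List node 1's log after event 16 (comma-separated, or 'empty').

e1 timeout(2): 2[cand,t=1,-]
e2 deliver 2→1: 1[foll,t=1,-]
e3 deliver 1→2: ·
e4 deliver 2→3: 3[foll,t=1,-]
e5 deliver 3→2: 2[lead,t=1,-]
e6 propose(2,'r'): 2[lead,t=1,r]
e7 deliver 2→0: 0[foll,t=1,-]
e8 deliver 0→2: ·
e9 timeout(2): 2[cand,t=2,r]
e10 deliver 1→3: ·
e11 timeout(0): 0[cand,t=2,-]
e12 deliver 1→0: ·
e13 deliver 0→3: 3[foll,t=2,-]
e14 deliver 1→3: ·
e15 deliver 2→0: ·
e16 deliver 0→1: 1[foll,t=2,-]

empty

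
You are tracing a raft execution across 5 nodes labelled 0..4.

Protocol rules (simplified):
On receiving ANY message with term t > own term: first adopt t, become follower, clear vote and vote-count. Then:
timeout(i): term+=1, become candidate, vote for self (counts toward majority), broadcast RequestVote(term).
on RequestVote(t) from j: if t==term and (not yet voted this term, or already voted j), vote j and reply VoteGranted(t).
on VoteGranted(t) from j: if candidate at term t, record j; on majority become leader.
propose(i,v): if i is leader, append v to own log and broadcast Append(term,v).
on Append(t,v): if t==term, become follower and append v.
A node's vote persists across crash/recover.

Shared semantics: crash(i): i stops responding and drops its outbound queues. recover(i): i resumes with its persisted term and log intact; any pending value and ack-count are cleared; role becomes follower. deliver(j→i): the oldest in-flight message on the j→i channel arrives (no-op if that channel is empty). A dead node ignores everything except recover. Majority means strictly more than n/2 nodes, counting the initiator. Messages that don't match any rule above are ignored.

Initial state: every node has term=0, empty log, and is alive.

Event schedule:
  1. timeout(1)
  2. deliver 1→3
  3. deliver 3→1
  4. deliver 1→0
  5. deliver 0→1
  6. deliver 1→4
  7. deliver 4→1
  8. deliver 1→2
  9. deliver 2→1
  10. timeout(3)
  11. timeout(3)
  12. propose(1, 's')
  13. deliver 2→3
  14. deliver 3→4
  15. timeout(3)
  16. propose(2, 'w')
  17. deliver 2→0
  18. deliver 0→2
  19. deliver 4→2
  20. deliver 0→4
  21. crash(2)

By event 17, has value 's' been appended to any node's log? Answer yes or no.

step 1 timeout(1): 1={cand,t=1,log=-}
step 2 deliver 1→3: 3={foll,t=1,log=-}
step 3 deliver 3→1: —
step 4 deliver 1→0: 0={foll,t=1,log=-}
step 5 deliver 0→1: 1={lead,t=1,log=-}
step 6 deliver 1→4: 4={foll,t=1,log=-}
step 7 deliver 4→1: —
step 8 deliver 1→2: 2={foll,t=1,log=-}
step 9 deliver 2→1: —
step 10 timeout(3): 3={cand,t=2,log=-}
step 11 timeout(3): 3={cand,t=3,log=-}
step 12 propose(1,'s'): 1={lead,t=1,log=s}
step 13 deliver 2→3: —
step 14 deliver 3→4: 4={foll,t=2,log=-}
step 15 timeout(3): 3={cand,t=4,log=-}
step 16 propose(2,'w'): —
step 17 deliver 2→0: —

yes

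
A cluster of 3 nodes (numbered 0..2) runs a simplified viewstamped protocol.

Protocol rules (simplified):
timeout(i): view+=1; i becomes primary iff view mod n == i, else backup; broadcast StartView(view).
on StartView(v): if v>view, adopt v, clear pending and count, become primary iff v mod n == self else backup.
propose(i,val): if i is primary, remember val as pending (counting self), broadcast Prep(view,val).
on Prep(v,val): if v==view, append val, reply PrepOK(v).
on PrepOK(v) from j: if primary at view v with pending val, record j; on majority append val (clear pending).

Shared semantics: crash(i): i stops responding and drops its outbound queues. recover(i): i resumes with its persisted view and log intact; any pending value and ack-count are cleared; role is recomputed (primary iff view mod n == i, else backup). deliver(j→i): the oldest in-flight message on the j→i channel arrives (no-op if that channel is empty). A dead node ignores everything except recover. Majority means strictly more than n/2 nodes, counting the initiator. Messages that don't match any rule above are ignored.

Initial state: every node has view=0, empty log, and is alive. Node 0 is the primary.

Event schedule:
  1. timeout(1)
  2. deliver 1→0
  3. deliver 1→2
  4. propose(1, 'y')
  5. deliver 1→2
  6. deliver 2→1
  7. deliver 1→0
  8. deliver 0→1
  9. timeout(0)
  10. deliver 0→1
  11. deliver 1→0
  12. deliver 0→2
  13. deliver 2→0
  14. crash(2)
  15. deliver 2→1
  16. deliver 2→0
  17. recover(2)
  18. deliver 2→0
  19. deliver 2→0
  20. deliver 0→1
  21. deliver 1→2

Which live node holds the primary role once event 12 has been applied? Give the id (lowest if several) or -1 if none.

2

e1 timeout(1): 1[prim,v=1,-]
e2 deliver 1→0: 0[back,v=1,-]
e3 deliver 1→2: 2[back,v=1,-]
e4 propose(1,'y'): ·
e5 deliver 1→2: 2[back,v=1,y]
e6 deliver 2→1: 1[prim,v=1,y]
e7 deliver 1→0: 0[back,v=1,y]
e8 deliver 0→1: ·
e9 timeout(0): 0[back,v=2,y]
e10 deliver 0→1: 1[back,v=2,y]
e11 deliver 1→0: ·
e12 deliver 0→2: 2[prim,v=2,y]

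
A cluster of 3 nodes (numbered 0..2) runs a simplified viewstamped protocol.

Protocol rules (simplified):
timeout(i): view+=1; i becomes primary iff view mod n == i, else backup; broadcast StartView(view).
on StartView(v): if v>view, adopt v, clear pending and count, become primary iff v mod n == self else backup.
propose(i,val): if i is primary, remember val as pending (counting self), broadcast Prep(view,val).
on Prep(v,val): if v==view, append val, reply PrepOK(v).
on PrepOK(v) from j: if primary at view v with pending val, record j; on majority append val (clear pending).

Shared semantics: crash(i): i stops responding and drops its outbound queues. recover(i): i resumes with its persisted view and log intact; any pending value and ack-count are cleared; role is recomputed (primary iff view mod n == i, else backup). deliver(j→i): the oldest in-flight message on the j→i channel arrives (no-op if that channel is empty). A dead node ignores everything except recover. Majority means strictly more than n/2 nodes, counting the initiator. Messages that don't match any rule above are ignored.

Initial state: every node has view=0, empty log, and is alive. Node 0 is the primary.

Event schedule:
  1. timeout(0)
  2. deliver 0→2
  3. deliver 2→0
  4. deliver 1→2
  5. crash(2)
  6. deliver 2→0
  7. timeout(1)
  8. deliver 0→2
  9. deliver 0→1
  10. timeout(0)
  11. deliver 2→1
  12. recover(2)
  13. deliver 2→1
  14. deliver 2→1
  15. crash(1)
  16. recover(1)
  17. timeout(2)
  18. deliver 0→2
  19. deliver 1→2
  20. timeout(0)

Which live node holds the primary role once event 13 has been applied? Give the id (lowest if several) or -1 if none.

[1] timeout(0) → N0(back v1 [-])
[2] deliver 0→2 → N2(back v1 [-])
[3] deliver 2→0 → ∅
[4] deliver 1→2 → ∅
[5] crash(2) → N2(✗back v1 [-])
[6] deliver 2→0 → ∅
[7] timeout(1) → N1(prim v1 [-])
[8] deliver 0→2 → ∅
[9] deliver 0→1 → ∅
[10] timeout(0) → N0(back v2 [-])
[11] deliver 2→1 → ∅
[12] recover(2) → N2(back v1 [-])
[13] deliver 2→1 → ∅

1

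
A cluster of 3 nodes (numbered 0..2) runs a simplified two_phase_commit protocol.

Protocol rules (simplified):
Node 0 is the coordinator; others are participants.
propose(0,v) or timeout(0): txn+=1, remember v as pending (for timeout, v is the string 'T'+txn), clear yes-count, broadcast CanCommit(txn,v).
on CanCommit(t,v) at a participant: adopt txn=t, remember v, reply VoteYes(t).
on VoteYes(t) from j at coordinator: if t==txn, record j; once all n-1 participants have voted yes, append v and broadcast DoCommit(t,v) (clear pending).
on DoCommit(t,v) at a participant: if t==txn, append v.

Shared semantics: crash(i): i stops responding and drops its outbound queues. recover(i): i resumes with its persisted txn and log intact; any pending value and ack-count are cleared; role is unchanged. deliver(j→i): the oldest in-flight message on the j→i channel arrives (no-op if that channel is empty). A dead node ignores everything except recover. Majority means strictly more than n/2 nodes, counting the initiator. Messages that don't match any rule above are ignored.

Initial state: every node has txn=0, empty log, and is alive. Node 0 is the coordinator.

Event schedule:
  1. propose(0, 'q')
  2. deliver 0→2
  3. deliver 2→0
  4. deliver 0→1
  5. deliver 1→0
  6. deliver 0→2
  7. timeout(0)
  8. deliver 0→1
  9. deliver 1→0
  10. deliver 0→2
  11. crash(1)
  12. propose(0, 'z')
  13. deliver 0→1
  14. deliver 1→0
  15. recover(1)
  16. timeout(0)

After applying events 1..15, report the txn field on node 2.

2

[1] propose(0,'q') → N0(coor t1 [-])
[2] deliver 0→2 → N2(part t1 [-])
[3] deliver 2→0 → ∅
[4] deliver 0→1 → N1(part t1 [-])
[5] deliver 1→0 → N0(coor t1 [q])
[6] deliver 0→2 → N2(part t1 [q])
[7] timeout(0) → N0(coor t2 [q])
[8] deliver 0→1 → N1(part t1 [q])
[9] deliver 1→0 → ∅
[10] deliver 0→2 → N2(part t2 [q])
[11] crash(1) → N1(✗part t1 [q])
[12] propose(0,'z') → N0(coor t3 [q])
[13] deliver 0→1 → ∅
[14] deliver 1→0 → ∅
[15] recover(1) → N1(part t1 [q])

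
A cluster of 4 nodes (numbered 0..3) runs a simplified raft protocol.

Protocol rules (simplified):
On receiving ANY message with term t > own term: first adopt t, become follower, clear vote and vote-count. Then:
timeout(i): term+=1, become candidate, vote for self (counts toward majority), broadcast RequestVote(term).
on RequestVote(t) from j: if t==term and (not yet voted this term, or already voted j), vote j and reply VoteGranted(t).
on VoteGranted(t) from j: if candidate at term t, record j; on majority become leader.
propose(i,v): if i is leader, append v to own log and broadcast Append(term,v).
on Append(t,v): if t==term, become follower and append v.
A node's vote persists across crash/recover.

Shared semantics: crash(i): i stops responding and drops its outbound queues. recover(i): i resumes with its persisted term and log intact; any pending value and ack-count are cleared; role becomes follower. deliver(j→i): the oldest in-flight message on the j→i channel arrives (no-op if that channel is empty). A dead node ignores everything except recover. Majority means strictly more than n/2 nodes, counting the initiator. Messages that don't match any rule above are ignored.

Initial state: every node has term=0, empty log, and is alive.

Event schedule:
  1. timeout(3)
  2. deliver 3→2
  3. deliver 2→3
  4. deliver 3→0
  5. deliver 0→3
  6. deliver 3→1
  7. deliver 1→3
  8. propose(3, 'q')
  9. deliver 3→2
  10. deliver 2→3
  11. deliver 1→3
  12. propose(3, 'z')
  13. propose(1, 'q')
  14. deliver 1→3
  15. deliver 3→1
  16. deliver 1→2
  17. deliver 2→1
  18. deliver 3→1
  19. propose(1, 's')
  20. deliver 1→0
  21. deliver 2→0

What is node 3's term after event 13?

e1 timeout(3): 3[cand,t=1,-]
e2 deliver 3→2: 2[foll,t=1,-]
e3 deliver 2→3: ·
e4 deliver 3→0: 0[foll,t=1,-]
e5 deliver 0→3: 3[lead,t=1,-]
e6 deliver 3→1: 1[foll,t=1,-]
e7 deliver 1→3: ·
e8 propose(3,'q'): 3[lead,t=1,q]
e9 deliver 3→2: 2[foll,t=1,q]
e10 deliver 2→3: ·
e11 deliver 1→3: ·
e12 propose(3,'z'): 3[lead,t=1,q,z]
e13 propose(1,'q'): ·

1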